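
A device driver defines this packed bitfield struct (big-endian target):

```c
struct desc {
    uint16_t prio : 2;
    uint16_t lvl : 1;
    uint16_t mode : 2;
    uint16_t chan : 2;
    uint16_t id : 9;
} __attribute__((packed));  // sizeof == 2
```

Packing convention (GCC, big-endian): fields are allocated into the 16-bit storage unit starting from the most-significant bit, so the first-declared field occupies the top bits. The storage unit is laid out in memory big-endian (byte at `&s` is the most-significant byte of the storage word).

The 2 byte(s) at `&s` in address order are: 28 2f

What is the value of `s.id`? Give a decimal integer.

47

[0]=0x28 [1]=0x2f (big-endian) → word 0x282f
prio:2 @ bit 14 → (0x282f>>14)&0x3 = 0x0
lvl:1 @ bit 13 → (0x282f>>13)&0x1 = 0x1
mode:2 @ bit 11 → (0x282f>>11)&0x3 = 0x1
chan:2 @ bit 9 → (0x282f>>9)&0x3 = 0x0
id:9 @ bit 0 → (0x282f>>0)&0x1ff = 0x2f  ←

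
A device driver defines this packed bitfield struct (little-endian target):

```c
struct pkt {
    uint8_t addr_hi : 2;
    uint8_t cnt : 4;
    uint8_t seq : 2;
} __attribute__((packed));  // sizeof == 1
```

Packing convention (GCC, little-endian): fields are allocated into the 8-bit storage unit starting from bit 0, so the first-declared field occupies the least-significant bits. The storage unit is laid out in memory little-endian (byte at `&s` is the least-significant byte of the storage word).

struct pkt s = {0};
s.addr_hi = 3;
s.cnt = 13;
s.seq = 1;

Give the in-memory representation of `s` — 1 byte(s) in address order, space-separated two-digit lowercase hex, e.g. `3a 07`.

77

[0+:2] addr_hi=3 & 0x3 = 0x3; word=0x03
[2+:4] cnt=13 & 0xf = 0xd; word=0x37
[6+:2] seq=1 & 0x3 = 0x1; word=0x77
word = 0x77 → little-endian bytes:
  [0]=0x77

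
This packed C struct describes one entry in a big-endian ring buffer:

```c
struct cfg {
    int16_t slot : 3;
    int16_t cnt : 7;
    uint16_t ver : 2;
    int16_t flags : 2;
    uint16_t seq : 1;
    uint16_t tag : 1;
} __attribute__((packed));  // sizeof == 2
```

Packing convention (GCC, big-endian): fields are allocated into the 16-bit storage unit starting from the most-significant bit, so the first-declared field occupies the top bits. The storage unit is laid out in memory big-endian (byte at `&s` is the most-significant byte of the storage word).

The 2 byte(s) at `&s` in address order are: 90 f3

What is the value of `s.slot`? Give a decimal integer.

[0]=0x90 [1]=0xf3 (big-endian) → word 0x90f3
slot [13+:3] = (word>>13) & 0x7 = 4  ←
cnt [6+:7] = (word>>6) & 0x7f = 67
ver [4+:2] = (word>>4) & 0x3 = 3
flags [2+:2] = (word>>2) & 0x3 = 0
seq [1+:1] = (word>>1) & 0x1 = 1
tag [0+:1] = (word>>0) & 0x1 = 1
slot signed 3b, MSB=1: 4 - 8 = -4

-4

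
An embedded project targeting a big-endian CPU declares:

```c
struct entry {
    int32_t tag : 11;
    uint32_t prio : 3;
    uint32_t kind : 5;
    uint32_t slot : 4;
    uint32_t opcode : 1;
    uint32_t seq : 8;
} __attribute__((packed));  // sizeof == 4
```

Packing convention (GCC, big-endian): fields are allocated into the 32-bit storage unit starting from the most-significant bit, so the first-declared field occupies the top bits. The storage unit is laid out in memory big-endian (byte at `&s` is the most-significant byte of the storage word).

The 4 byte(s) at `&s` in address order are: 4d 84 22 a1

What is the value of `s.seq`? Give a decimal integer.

161

[0]=0x4d [1]=0x84 [2]=0x22 [3]=0xa1 (big-endian) → word 0x4d8422a1
tag [21+:11] = (word>>21) & 0x7ff = 620
prio [18+:3] = (word>>18) & 0x7 = 1
kind [13+:5] = (word>>13) & 0x1f = 1
slot [9+:4] = (word>>9) & 0xf = 1
opcode [8+:1] = (word>>8) & 0x1 = 0
seq [0+:8] = (word>>0) & 0xff = 161  ←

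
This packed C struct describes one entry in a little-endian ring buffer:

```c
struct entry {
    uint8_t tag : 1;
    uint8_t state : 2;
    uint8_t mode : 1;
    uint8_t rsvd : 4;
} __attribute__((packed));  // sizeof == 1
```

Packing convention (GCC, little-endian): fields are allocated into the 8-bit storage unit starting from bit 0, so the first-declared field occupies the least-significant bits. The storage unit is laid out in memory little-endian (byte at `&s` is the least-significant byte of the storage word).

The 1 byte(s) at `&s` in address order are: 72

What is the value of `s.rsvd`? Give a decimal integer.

[0]=0x72 (little-endian) → word 0x72
tag [0+:1] = (word>>0) & 0x1 = 0
state [1+:2] = (word>>1) & 0x3 = 1
mode [3+:1] = (word>>3) & 0x1 = 0
rsvd [4+:4] = (word>>4) & 0xf = 7  ←

7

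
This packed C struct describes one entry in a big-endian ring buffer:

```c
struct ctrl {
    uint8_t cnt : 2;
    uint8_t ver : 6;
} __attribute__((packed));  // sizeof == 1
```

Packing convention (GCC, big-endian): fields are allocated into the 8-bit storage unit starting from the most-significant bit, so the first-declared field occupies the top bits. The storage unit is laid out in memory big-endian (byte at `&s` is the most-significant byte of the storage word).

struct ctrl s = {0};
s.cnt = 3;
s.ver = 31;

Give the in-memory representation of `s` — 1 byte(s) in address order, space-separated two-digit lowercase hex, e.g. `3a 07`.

df

cnt:2 = 3 → 0x3 << 6 → word 0xc0
ver:6 = 31 → 0x1f << 0 → word 0xdf
word = 0xdf → big-endian bytes:
  [0]=0xdf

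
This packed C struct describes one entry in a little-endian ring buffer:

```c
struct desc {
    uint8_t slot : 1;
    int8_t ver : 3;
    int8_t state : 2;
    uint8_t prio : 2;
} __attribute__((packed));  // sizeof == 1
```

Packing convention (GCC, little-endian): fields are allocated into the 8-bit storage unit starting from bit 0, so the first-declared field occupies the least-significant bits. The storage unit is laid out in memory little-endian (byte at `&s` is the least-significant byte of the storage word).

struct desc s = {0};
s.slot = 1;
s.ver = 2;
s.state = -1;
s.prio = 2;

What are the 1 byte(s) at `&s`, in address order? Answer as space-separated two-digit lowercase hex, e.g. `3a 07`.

slot:1 = 1 → 0x1 << 0 → word 0x01
ver:3 = 2 → 0x2 << 1 → word 0x05
state:2 = -1 → 0x3 << 4 → word 0x35
prio:2 = 2 → 0x2 << 6 → word 0xb5
word = 0xb5 → little-endian bytes:
  [0]=0xb5

b5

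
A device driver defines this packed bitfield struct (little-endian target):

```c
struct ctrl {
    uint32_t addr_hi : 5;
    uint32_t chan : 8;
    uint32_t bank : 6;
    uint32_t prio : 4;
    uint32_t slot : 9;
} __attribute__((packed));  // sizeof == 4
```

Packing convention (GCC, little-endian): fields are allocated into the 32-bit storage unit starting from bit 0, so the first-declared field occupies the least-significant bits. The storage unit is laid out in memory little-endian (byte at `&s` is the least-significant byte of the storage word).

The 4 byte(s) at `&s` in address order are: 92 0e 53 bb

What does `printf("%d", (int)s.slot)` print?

374

[0]=0x92 [1]=0x0e [2]=0x53 [3]=0xbb (little-endian) → word 0xbb530e92
addr_hi:5 @ bit 0 → (0xbb530e92>>0)&0x1f = 0x12
chan:8 @ bit 5 → (0xbb530e92>>5)&0xff = 0x74
bank:6 @ bit 13 → (0xbb530e92>>13)&0x3f = 0x18
prio:4 @ bit 19 → (0xbb530e92>>19)&0xf = 0xa
slot:9 @ bit 23 → (0xbb530e92>>23)&0x1ff = 0x176  ←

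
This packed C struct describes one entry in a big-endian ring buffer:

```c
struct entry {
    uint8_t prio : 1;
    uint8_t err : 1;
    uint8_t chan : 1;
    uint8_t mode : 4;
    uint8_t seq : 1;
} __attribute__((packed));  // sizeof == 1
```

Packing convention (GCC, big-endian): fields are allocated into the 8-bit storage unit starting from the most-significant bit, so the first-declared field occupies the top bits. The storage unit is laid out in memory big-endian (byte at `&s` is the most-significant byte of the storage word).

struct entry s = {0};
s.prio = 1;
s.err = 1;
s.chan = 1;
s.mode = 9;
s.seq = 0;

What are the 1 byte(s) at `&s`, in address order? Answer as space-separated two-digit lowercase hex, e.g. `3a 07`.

f2

prio (1b) val=1 bits=0x1 at bit 7: 0x80
err (1b) val=1 bits=0x1 at bit 6: 0xc0
chan (1b) val=1 bits=0x1 at bit 5: 0xe0
mode (4b) val=9 bits=0x9 at bit 1: 0xf2
seq (1b) val=0 bits=0x0 at bit 0: 0xf2
word = 0xf2 → big-endian bytes:
  [0]=0xf2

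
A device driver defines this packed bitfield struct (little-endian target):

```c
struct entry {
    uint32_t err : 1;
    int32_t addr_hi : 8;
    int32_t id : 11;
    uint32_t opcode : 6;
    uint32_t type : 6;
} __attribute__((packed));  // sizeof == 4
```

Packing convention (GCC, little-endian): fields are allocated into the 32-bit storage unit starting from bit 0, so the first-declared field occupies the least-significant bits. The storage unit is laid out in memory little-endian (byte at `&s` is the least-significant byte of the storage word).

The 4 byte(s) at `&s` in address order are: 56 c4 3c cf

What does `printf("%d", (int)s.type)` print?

[0]=0x56 [1]=0xc4 [2]=0x3c [3]=0xcf (little-endian) → word 0xcf3cc456
err [0+:1] = (word>>0) & 0x1 = 0
addr_hi [1+:8] = (word>>1) & 0xff = 43
id [9+:11] = (word>>9) & 0x7ff = 1634
opcode [20+:6] = (word>>20) & 0x3f = 51
type [26+:6] = (word>>26) & 0x3f = 51  ←

51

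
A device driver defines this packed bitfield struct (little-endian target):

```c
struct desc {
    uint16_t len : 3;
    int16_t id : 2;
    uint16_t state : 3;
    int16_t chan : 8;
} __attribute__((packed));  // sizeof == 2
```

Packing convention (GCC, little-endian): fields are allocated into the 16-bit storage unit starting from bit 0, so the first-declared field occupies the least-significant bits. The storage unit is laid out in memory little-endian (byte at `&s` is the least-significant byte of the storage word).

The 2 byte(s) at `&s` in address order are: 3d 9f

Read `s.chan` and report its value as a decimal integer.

[0]=0x3d [1]=0x9f (little-endian) → word 0x9f3d
len:3 @ bit 0 → (0x9f3d>>0)&0x7 = 0x5
id:2 @ bit 3 → (0x9f3d>>3)&0x3 = 0x3
state:3 @ bit 5 → (0x9f3d>>5)&0x7 = 0x1
chan:8 @ bit 8 → (0x9f3d>>8)&0xff = 0x9f  ←
chan signed 8b, MSB=1: 159 - 256 = -97

-97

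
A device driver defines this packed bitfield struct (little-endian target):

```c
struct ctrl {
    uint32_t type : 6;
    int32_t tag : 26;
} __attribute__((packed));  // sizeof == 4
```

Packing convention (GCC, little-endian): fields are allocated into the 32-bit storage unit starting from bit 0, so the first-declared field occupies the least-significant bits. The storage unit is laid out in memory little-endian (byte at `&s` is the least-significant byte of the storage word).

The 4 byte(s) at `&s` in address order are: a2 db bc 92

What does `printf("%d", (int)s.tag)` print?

-28642450

[0]=0xa2 [1]=0xdb [2]=0xbc [3]=0x92 (little-endian) → word 0x92bcdba2
type:6 @ bit 0 → (0x92bcdba2>>0)&0x3f = 0x22
tag:26 @ bit 6 → (0x92bcdba2>>6)&0x3ffffff = 0x24af36e  ←
tag signed 26b, MSB=1: 38466414 - 67108864 = -28642450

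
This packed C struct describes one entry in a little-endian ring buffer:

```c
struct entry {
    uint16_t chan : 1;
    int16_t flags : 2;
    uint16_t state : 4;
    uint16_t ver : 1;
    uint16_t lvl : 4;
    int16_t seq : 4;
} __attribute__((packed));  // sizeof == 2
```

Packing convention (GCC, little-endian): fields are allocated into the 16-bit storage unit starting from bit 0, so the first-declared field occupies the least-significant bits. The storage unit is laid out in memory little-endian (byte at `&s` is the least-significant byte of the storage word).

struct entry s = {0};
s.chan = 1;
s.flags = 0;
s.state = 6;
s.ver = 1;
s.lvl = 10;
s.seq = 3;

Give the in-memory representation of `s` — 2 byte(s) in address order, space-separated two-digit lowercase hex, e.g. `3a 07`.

b1 3a

[0+:1] chan=1 & 0x1 = 0x1; word=0x0001
[1+:2] flags=0 & 0x3 = 0x0; word=0x0001
[3+:4] state=6 & 0xf = 0x6; word=0x0031
[7+:1] ver=1 & 0x1 = 0x1; word=0x00b1
[8+:4] lvl=10 & 0xf = 0xa; word=0x0ab1
[12+:4] seq=3 & 0xf = 0x3; word=0x3ab1
word = 0x3ab1 → little-endian bytes:
  [0]=0xb1  [1]=0x3a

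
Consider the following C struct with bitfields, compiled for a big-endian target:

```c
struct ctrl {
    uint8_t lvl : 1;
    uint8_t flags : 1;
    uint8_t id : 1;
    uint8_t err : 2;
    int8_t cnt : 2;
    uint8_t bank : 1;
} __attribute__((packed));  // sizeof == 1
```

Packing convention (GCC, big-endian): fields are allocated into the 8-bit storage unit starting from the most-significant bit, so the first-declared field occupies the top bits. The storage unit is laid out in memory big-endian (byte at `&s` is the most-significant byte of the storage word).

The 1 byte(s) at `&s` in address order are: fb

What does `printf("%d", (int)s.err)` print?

[0]=0xfb (big-endian) → word 0xfb
lvl [7+:1] = (word>>7) & 0x1 = 1
flags [6+:1] = (word>>6) & 0x1 = 1
id [5+:1] = (word>>5) & 0x1 = 1
err [3+:2] = (word>>3) & 0x3 = 3  ←
cnt [1+:2] = (word>>1) & 0x3 = 1
bank [0+:1] = (word>>0) & 0x1 = 1

3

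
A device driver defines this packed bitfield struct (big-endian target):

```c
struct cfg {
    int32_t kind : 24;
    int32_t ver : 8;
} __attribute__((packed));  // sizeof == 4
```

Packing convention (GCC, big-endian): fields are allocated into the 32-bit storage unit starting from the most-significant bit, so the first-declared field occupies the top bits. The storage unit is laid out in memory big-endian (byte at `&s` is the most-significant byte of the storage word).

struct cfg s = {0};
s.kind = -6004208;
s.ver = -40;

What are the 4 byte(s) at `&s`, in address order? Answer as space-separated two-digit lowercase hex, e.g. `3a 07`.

a4 62 10 d8

kind (24b) val=-6004208 bits=0xa46210 at bit 8: 0xa4621000
ver (8b) val=-40 bits=0xd8 at bit 0: 0xa46210d8
word = 0xa46210d8 → big-endian bytes:
  [0]=0xa4  [1]=0x62  [2]=0x10  [3]=0xd8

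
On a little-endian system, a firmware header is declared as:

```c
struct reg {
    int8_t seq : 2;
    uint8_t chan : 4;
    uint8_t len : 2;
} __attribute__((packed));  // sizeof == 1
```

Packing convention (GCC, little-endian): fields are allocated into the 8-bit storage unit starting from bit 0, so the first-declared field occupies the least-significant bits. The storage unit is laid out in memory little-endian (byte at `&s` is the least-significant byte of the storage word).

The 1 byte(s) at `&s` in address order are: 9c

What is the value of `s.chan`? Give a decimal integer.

[0]=0x9c (little-endian) → word 0x9c
seq:2 @ bit 0 → (0x9c>>0)&0x3 = 0x0
chan:4 @ bit 2 → (0x9c>>2)&0xf = 0x7  ←
len:2 @ bit 6 → (0x9c>>6)&0x3 = 0x2

7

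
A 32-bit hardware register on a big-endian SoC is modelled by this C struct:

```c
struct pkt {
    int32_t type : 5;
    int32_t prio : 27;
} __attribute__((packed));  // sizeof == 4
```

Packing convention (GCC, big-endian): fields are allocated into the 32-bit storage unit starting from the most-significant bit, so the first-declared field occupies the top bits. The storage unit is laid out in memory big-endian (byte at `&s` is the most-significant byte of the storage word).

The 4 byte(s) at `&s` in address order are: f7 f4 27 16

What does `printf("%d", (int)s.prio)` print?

[0]=0xf7 [1]=0xf4 [2]=0x27 [3]=0x16 (big-endian) → word 0xf7f42716
type:5 @ bit 27 → (0xf7f42716>>27)&0x1f = 0x1e
prio:27 @ bit 0 → (0xf7f42716>>0)&0x7ffffff = 0x7f42716  ←
prio signed 27b, MSB=1: 133441302 - 134217728 = -776426

-776426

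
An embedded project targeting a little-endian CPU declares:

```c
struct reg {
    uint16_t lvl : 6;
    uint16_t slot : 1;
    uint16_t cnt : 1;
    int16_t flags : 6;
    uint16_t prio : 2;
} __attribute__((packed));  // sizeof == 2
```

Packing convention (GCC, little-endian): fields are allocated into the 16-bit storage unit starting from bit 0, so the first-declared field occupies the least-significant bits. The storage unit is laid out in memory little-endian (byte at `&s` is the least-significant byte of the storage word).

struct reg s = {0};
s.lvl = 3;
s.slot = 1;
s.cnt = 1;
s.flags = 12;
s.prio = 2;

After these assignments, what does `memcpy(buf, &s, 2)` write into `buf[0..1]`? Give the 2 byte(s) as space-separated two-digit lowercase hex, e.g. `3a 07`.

c3 8c

lvl:6 = 3 → 0x3 << 0 → word 0x0003
slot:1 = 1 → 0x1 << 6 → word 0x0043
cnt:1 = 1 → 0x1 << 7 → word 0x00c3
flags:6 = 12 → 0xc << 8 → word 0x0cc3
prio:2 = 2 → 0x2 << 14 → word 0x8cc3
word = 0x8cc3 → little-endian bytes:
  [0]=0xc3  [1]=0x8c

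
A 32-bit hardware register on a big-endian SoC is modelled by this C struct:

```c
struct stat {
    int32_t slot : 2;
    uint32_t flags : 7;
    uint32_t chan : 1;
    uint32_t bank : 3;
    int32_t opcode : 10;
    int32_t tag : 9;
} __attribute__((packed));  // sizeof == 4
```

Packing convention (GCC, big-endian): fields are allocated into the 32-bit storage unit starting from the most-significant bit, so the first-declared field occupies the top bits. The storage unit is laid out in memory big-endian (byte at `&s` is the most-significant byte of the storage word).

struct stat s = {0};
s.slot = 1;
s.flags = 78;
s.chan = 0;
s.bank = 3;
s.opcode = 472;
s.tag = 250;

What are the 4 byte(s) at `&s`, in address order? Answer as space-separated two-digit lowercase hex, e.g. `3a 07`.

slot:2 = 1 → 0x1 << 30 → word 0x40000000
flags:7 = 78 → 0x4e << 23 → word 0x67000000
chan:1 = 0 → 0x0 << 22 → word 0x67000000
bank:3 = 3 → 0x3 << 19 → word 0x67180000
opcode:10 = 472 → 0x1d8 << 9 → word 0x671bb000
tag:9 = 250 → 0xfa << 0 → word 0x671bb0fa
word = 0x671bb0fa → big-endian bytes:
  [0]=0x67  [1]=0x1b  [2]=0xb0  [3]=0xfa

67 1b b0 fa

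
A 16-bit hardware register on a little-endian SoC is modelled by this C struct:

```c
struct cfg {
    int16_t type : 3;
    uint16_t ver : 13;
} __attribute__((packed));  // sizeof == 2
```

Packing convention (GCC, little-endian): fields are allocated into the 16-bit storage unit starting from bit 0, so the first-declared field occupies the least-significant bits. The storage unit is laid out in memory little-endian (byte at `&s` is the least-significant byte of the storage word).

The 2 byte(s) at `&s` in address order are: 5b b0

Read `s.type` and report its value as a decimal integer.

[0]=0x5b [1]=0xb0 (little-endian) → word 0xb05b
type [0+:3] = (word>>0) & 0x7 = 3  ←
ver [3+:13] = (word>>3) & 0x1fff = 5643
type signed 3b, MSB=0: value = 3

3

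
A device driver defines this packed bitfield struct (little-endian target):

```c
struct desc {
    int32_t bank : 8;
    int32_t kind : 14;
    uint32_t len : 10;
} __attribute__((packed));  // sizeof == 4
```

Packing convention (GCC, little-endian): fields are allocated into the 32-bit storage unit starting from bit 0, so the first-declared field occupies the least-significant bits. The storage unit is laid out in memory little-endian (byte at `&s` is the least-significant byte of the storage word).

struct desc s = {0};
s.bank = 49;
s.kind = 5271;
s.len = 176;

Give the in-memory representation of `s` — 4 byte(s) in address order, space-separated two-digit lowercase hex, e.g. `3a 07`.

31 97 14 2c

[0+:8] bank=49 & 0xff = 0x31; word=0x00000031
[8+:14] kind=5271 & 0x3fff = 0x1497; word=0x00149731
[22+:10] len=176 & 0x3ff = 0xb0; word=0x2c149731
word = 0x2c149731 → little-endian bytes:
  [0]=0x31  [1]=0x97  [2]=0x14  [3]=0x2c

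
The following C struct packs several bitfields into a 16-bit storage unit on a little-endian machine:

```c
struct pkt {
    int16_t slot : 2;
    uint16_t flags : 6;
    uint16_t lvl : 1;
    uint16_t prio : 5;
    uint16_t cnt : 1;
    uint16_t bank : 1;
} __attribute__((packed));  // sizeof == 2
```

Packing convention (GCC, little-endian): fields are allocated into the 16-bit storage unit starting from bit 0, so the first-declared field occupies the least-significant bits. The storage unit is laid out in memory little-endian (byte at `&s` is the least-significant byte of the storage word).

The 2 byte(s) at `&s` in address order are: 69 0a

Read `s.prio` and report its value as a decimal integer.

5

[0]=0x69 [1]=0x0a (little-endian) → word 0x0a69
slot [0+:2] = (word>>0) & 0x3 = 1
flags [2+:6] = (word>>2) & 0x3f = 26
lvl [8+:1] = (word>>8) & 0x1 = 0
prio [9+:5] = (word>>9) & 0x1f = 5  ←
cnt [14+:1] = (word>>14) & 0x1 = 0
bank [15+:1] = (word>>15) & 0x1 = 0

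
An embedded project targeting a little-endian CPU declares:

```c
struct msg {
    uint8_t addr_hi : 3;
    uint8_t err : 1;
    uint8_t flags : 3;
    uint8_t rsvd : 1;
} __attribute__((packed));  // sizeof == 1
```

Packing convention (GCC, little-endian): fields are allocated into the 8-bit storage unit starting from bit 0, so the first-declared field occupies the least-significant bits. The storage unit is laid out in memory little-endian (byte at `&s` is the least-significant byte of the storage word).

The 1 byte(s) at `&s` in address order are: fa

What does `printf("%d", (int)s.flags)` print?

[0]=0xfa (little-endian) → word 0xfa
addr_hi [0+:3] = (word>>0) & 0x7 = 2
err [3+:1] = (word>>3) & 0x1 = 1
flags [4+:3] = (word>>4) & 0x7 = 7  ←
rsvd [7+:1] = (word>>7) & 0x1 = 1

7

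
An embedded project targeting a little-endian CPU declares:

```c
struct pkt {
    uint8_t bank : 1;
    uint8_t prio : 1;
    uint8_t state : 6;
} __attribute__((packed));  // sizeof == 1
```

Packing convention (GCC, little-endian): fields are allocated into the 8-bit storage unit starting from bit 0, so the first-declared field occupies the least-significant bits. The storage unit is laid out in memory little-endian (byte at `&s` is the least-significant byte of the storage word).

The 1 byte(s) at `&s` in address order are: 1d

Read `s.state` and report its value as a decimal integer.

7

[0]=0x1d (little-endian) → word 0x1d
bank [0+:1] = (word>>0) & 0x1 = 1
prio [1+:1] = (word>>1) & 0x1 = 0
state [2+:6] = (word>>2) & 0x3f = 7  ←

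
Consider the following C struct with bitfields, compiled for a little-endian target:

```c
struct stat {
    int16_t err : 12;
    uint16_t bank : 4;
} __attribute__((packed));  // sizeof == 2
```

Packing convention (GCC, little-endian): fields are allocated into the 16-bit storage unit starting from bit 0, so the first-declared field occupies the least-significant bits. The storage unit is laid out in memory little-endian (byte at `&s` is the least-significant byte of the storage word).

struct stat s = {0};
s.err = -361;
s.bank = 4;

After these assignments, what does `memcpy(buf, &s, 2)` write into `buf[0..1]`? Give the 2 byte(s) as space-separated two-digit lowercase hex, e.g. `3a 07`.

err:12 = -361 → 0xe97 << 0 → word 0x0e97
bank:4 = 4 → 0x4 << 12 → word 0x4e97
word = 0x4e97 → little-endian bytes:
  [0]=0x97  [1]=0x4e

97 4e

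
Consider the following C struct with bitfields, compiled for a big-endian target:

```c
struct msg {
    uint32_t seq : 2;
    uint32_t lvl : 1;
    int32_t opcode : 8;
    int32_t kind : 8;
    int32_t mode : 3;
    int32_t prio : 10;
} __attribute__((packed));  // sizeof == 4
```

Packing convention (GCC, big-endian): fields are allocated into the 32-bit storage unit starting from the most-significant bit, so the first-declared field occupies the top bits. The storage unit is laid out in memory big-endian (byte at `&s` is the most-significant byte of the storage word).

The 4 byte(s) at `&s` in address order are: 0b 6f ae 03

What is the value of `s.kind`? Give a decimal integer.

[0]=0x0b [1]=0x6f [2]=0xae [3]=0x03 (big-endian) → word 0x0b6fae03
seq:2 @ bit 30 → (0x0b6fae03>>30)&0x3 = 0x0
lvl:1 @ bit 29 → (0x0b6fae03>>29)&0x1 = 0x0
opcode:8 @ bit 21 → (0x0b6fae03>>21)&0xff = 0x5b
kind:8 @ bit 13 → (0x0b6fae03>>13)&0xff = 0x7d  ←
mode:3 @ bit 10 → (0x0b6fae03>>10)&0x7 = 0x3
prio:10 @ bit 0 → (0x0b6fae03>>0)&0x3ff = 0x203
kind signed 8b, MSB=0: value = 125

125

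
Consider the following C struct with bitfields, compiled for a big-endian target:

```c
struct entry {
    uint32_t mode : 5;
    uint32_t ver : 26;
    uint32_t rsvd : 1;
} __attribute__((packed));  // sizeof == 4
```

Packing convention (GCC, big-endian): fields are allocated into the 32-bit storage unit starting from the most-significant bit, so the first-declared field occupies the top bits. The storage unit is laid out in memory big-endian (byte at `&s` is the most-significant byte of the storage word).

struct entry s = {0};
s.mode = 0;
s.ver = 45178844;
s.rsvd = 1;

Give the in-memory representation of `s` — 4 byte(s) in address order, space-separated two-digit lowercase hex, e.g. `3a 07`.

05 62 bf b9

[27+:5] mode=0 & 0x1f = 0x0; word=0x00000000
[1+:26] ver=45178844 & 0x3ffffff = 0x2b15fdc; word=0x0562bfb8
[0+:1] rsvd=1 & 0x1 = 0x1; word=0x0562bfb9
word = 0x0562bfb9 → big-endian bytes:
  [0]=0x05  [1]=0x62  [2]=0xbf  [3]=0xb9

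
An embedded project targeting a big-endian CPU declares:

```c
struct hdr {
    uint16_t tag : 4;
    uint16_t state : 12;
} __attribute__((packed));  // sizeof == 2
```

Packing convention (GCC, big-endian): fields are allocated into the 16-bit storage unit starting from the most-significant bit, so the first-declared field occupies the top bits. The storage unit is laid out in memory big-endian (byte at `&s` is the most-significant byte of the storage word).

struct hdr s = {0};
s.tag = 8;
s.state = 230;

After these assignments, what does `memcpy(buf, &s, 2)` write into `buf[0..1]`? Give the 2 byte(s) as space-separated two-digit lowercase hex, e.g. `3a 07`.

tag:4 = 8 → 0x8 << 12 → word 0x8000
state:12 = 230 → 0xe6 << 0 → word 0x80e6
word = 0x80e6 → big-endian bytes:
  [0]=0x80  [1]=0xe6

80 e6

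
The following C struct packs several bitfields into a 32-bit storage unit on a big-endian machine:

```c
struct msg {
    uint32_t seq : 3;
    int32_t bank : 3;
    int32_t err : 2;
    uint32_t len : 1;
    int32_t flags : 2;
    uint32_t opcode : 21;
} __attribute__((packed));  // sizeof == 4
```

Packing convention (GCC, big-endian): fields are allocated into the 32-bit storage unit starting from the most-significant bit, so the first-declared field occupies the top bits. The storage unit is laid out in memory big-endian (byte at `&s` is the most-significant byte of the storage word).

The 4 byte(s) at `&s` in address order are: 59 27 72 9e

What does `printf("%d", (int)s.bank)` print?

[0]=0x59 [1]=0x27 [2]=0x72 [3]=0x9e (big-endian) → word 0x5927729e
seq:3 @ bit 29 → (0x5927729e>>29)&0x7 = 0x2
bank:3 @ bit 26 → (0x5927729e>>26)&0x7 = 0x6  ←
err:2 @ bit 24 → (0x5927729e>>24)&0x3 = 0x1
len:1 @ bit 23 → (0x5927729e>>23)&0x1 = 0x0
flags:2 @ bit 21 → (0x5927729e>>21)&0x3 = 0x1
opcode:21 @ bit 0 → (0x5927729e>>0)&0x1fffff = 0x7729e
bank signed 3b, MSB=1: 6 - 8 = -2

-2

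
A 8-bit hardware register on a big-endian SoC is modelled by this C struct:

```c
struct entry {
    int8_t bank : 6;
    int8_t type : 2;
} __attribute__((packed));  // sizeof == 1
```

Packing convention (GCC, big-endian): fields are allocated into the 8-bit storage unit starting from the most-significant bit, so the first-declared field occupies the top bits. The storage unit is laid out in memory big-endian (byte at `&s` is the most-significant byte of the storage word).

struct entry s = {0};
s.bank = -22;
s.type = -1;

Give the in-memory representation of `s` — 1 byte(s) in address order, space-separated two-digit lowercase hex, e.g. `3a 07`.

[2+:6] bank=-22 & 0x3f = 0x2a; word=0xa8
[0+:2] type=-1 & 0x3 = 0x3; word=0xab
word = 0xab → big-endian bytes:
  [0]=0xab

ab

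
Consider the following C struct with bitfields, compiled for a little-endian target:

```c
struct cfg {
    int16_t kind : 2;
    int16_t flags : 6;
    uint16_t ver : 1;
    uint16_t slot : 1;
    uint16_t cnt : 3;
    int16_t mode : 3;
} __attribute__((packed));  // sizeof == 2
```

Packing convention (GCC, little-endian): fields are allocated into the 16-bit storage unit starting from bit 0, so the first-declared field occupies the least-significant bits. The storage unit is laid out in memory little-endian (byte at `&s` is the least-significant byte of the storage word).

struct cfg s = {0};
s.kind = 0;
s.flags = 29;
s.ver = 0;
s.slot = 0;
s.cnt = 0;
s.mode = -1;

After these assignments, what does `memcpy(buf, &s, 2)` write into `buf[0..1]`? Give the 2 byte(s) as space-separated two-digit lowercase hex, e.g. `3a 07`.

kind (2b) val=0 bits=0x0 at bit 0: 0x0000
flags (6b) val=29 bits=0x1d at bit 2: 0x0074
ver (1b) val=0 bits=0x0 at bit 8: 0x0074
slot (1b) val=0 bits=0x0 at bit 9: 0x0074
cnt (3b) val=0 bits=0x0 at bit 10: 0x0074
mode (3b) val=-1 bits=0x7 at bit 13: 0xe074
word = 0xe074 → little-endian bytes:
  [0]=0x74  [1]=0xe0

74 e0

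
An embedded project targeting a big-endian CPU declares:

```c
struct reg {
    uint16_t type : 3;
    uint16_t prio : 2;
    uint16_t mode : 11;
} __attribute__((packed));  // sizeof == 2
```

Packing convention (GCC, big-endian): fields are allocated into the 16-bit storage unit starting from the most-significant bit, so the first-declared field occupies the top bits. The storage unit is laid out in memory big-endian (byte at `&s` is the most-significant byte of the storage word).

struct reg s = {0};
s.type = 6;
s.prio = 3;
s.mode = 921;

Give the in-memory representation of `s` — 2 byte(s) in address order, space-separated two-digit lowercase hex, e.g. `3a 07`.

db 99

type:3 = 6 → 0x6 << 13 → word 0xc000
prio:2 = 3 → 0x3 << 11 → word 0xd800
mode:11 = 921 → 0x399 << 0 → word 0xdb99
word = 0xdb99 → big-endian bytes:
  [0]=0xdb  [1]=0x99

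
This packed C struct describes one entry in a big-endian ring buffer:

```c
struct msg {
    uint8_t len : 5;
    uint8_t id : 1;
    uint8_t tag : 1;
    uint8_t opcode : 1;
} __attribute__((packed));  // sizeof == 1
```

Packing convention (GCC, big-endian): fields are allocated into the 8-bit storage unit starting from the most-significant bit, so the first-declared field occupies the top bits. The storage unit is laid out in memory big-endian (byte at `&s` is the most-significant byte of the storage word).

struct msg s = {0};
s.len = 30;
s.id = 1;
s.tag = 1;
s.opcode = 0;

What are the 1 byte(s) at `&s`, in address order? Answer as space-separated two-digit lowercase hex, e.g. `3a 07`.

f6

len:5 = 30 → 0x1e << 3 → word 0xf0
id:1 = 1 → 0x1 << 2 → word 0xf4
tag:1 = 1 → 0x1 << 1 → word 0xf6
opcode:1 = 0 → 0x0 << 0 → word 0xf6
word = 0xf6 → big-endian bytes:
  [0]=0xf6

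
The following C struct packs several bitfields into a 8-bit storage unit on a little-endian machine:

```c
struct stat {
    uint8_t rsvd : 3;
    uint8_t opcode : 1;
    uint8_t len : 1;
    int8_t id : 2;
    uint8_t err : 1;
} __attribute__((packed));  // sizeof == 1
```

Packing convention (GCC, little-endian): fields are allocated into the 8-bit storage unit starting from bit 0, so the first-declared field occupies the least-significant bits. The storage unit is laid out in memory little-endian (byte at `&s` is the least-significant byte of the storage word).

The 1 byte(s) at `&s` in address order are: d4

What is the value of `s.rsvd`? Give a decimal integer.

4

[0]=0xd4 (little-endian) → word 0xd4
rsvd:3 @ bit 0 → (0xd4>>0)&0x7 = 0x4  ←
opcode:1 @ bit 3 → (0xd4>>3)&0x1 = 0x0
len:1 @ bit 4 → (0xd4>>4)&0x1 = 0x1
id:2 @ bit 5 → (0xd4>>5)&0x3 = 0x2
err:1 @ bit 7 → (0xd4>>7)&0x1 = 0x1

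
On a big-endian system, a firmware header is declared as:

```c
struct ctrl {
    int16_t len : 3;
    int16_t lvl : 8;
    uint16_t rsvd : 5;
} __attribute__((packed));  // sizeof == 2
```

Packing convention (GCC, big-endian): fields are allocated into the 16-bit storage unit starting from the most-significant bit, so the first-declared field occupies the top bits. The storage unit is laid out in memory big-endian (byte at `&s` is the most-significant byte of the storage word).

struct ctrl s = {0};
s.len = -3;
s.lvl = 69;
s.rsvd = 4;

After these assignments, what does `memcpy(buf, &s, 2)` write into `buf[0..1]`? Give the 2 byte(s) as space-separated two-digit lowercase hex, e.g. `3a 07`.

a8 a4

len:3 = -3 → 0x5 << 13 → word 0xa000
lvl:8 = 69 → 0x45 << 5 → word 0xa8a0
rsvd:5 = 4 → 0x4 << 0 → word 0xa8a4
word = 0xa8a4 → big-endian bytes:
  [0]=0xa8  [1]=0xa4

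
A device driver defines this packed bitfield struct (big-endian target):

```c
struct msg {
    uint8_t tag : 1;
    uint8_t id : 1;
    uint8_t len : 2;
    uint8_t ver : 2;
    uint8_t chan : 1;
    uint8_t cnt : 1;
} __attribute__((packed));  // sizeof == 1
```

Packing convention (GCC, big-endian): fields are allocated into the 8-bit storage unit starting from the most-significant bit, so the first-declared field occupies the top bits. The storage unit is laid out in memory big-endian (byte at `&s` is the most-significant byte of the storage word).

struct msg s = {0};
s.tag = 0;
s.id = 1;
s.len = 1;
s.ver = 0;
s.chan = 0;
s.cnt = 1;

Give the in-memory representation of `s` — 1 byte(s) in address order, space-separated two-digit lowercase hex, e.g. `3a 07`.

tag:1 = 0 → 0x0 << 7 → word 0x00
id:1 = 1 → 0x1 << 6 → word 0x40
len:2 = 1 → 0x1 << 4 → word 0x50
ver:2 = 0 → 0x0 << 2 → word 0x50
chan:1 = 0 → 0x0 << 1 → word 0x50
cnt:1 = 1 → 0x1 << 0 → word 0x51
word = 0x51 → big-endian bytes:
  [0]=0x51

51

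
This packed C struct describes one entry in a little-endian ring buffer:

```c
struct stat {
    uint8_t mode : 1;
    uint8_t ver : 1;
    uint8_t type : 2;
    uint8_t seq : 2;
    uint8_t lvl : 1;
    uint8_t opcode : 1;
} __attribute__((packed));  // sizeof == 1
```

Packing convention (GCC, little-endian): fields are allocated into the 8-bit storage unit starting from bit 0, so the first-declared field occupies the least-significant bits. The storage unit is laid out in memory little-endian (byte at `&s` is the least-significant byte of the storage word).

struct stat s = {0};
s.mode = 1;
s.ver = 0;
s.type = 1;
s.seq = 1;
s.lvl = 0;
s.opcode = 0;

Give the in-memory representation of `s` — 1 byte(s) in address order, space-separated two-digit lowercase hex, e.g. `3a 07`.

[0+:1] mode=1 & 0x1 = 0x1; word=0x01
[1+:1] ver=0 & 0x1 = 0x0; word=0x01
[2+:2] type=1 & 0x3 = 0x1; word=0x05
[4+:2] seq=1 & 0x3 = 0x1; word=0x15
[6+:1] lvl=0 & 0x1 = 0x0; word=0x15
[7+:1] opcode=0 & 0x1 = 0x0; word=0x15
word = 0x15 → little-endian bytes:
  [0]=0x15

15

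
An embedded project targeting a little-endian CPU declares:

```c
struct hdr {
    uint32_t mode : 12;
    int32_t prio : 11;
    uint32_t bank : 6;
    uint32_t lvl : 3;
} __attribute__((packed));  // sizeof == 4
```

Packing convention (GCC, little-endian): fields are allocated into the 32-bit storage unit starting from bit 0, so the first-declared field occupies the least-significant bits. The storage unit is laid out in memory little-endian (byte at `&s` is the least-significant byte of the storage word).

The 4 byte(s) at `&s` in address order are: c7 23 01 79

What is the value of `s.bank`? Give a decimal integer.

[0]=0xc7 [1]=0x23 [2]=0x01 [3]=0x79 (little-endian) → word 0x790123c7
mode [0+:12] = (word>>0) & 0xfff = 967
prio [12+:11] = (word>>12) & 0x7ff = 18
bank [23+:6] = (word>>23) & 0x3f = 50  ←
lvl [29+:3] = (word>>29) & 0x7 = 3

50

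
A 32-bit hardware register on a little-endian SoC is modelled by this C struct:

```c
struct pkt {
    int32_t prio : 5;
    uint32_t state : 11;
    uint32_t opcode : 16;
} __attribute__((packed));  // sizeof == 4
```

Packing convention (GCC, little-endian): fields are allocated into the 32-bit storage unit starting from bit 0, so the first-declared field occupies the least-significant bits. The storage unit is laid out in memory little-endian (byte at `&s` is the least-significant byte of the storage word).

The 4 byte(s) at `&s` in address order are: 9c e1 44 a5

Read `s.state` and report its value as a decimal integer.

1804

[0]=0x9c [1]=0xe1 [2]=0x44 [3]=0xa5 (little-endian) → word 0xa544e19c
prio [0+:5] = (word>>0) & 0x1f = 28
state [5+:11] = (word>>5) & 0x7ff = 1804  ←
opcode [16+:16] = (word>>16) & 0xffff = 42308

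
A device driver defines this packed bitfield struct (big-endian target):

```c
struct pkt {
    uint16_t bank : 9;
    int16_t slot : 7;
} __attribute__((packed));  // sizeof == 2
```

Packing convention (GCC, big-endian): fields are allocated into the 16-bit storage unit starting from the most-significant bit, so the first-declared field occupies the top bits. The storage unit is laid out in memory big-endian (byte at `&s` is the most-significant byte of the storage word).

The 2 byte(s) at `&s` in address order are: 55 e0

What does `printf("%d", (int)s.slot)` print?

-32

[0]=0x55 [1]=0xe0 (big-endian) → word 0x55e0
bank [7+:9] = (word>>7) & 0x1ff = 171
slot [0+:7] = (word>>0) & 0x7f = 96  ←
slot signed 7b, MSB=1: 96 - 128 = -32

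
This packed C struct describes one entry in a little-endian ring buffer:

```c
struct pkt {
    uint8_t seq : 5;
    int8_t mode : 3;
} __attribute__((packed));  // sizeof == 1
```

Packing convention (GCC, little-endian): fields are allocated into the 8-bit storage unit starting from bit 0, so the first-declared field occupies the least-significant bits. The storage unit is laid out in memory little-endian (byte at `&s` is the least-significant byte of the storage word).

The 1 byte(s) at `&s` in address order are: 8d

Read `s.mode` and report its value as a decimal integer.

-4

[0]=0x8d (little-endian) → word 0x8d
seq [0+:5] = (word>>0) & 0x1f = 13
mode [5+:3] = (word>>5) & 0x7 = 4  ←
mode signed 3b, MSB=1: 4 - 8 = -4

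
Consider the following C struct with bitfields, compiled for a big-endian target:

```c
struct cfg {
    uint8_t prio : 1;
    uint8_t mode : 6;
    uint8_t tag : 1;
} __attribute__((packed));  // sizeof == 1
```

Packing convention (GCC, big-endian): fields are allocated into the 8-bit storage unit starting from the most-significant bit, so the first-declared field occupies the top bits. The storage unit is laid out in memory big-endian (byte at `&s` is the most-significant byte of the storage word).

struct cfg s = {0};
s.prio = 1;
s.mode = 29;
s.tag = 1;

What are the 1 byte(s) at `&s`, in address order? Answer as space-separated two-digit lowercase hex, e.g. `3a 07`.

bb

prio:1 = 1 → 0x1 << 7 → word 0x80
mode:6 = 29 → 0x1d << 1 → word 0xba
tag:1 = 1 → 0x1 << 0 → word 0xbb
word = 0xbb → big-endian bytes:
  [0]=0xbb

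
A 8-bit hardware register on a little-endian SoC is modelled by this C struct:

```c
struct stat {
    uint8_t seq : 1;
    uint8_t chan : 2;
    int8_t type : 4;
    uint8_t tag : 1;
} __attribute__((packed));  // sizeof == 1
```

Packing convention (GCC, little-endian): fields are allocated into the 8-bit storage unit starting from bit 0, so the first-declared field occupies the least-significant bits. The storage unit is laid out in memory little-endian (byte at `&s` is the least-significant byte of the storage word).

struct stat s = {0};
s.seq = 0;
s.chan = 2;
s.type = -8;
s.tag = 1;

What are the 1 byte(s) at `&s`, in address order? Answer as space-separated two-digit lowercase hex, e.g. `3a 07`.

c4

[0+:1] seq=0 & 0x1 = 0x0; word=0x00
[1+:2] chan=2 & 0x3 = 0x2; word=0x04
[3+:4] type=-8 & 0xf = 0x8; word=0x44
[7+:1] tag=1 & 0x1 = 0x1; word=0xc4
word = 0xc4 → little-endian bytes:
  [0]=0xc4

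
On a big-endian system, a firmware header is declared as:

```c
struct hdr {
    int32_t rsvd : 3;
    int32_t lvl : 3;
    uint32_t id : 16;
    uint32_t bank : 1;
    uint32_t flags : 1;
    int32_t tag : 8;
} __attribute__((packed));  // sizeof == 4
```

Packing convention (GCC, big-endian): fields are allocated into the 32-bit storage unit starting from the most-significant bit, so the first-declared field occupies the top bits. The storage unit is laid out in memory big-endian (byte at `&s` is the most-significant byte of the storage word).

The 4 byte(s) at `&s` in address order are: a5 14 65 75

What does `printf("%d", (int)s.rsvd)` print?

-3

[0]=0xa5 [1]=0x14 [2]=0x65 [3]=0x75 (big-endian) → word 0xa5146575
rsvd [29+:3] = (word>>29) & 0x7 = 5  ←
lvl [26+:3] = (word>>26) & 0x7 = 1
id [10+:16] = (word>>10) & 0xffff = 17689
bank [9+:1] = (word>>9) & 0x1 = 0
flags [8+:1] = (word>>8) & 0x1 = 1
tag [0+:8] = (word>>0) & 0xff = 117
rsvd signed 3b, MSB=1: 5 - 8 = -3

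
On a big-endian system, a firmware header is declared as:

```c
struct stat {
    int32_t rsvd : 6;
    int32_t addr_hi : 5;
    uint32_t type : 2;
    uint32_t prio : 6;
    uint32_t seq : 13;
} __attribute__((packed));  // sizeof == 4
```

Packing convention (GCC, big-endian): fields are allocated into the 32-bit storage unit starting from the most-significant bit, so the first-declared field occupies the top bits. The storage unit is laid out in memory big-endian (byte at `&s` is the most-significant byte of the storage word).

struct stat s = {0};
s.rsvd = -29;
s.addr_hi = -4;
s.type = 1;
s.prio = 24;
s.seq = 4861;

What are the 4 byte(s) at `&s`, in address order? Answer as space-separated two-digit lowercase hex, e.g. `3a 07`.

[26+:6] rsvd=-29 & 0x3f = 0x23; word=0x8c000000
[21+:5] addr_hi=-4 & 0x1f = 0x1c; word=0x8f800000
[19+:2] type=1 & 0x3 = 0x1; word=0x8f880000
[13+:6] prio=24 & 0x3f = 0x18; word=0x8f8b0000
[0+:13] seq=4861 & 0x1fff = 0x12fd; word=0x8f8b12fd
word = 0x8f8b12fd → big-endian bytes:
  [0]=0x8f  [1]=0x8b  [2]=0x12  [3]=0xfd

8f 8b 12 fd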